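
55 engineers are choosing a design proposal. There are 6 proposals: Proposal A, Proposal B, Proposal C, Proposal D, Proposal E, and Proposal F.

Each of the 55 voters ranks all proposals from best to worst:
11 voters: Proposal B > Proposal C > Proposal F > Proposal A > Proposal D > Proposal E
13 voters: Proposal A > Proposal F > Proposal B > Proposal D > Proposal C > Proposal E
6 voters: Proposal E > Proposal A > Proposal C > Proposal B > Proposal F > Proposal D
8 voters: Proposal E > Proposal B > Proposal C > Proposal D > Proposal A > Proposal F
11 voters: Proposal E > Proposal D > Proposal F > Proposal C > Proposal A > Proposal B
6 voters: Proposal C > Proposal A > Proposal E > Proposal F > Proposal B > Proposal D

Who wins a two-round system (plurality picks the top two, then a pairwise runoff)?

Proposal A

Round 1 first-place votes: Proposal A 13, Proposal B 11, Proposal C 6, Proposal D 0, Proposal E 25, Proposal F 0. Proposal E and Proposal A advance.
Runoff: Proposal E is ranked above Proposal A on 25 ballots, Proposal A above Proposal E on 30.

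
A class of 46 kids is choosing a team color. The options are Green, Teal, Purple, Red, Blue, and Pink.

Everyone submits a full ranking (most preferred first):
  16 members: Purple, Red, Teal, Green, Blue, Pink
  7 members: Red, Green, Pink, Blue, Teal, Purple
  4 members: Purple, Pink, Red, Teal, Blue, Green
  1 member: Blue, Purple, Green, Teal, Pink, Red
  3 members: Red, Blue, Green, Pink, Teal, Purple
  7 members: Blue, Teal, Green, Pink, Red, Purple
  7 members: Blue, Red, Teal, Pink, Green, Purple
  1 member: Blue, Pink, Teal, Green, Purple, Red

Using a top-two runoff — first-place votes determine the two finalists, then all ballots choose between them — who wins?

Round 1 first-place votes: Green 0, Teal 0, Purple 20, Red 10, Blue 16, Pink 0. Purple and Blue advance.
Runoff: Purple is ranked above Blue on 20 ballots, Blue above Purple on 26.

Blue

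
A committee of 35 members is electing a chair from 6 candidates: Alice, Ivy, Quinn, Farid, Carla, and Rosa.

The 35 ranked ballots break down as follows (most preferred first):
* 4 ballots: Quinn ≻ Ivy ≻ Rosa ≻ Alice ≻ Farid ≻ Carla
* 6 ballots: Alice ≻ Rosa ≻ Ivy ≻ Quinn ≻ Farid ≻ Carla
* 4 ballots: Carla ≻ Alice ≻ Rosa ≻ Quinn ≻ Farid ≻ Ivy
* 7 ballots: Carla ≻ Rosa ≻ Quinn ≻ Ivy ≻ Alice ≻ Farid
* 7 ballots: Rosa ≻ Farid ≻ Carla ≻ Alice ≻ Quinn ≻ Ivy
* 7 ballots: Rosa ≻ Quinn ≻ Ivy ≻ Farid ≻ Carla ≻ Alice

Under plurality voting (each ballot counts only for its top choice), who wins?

Rosa

First-place votes: Alice 6, Ivy 0, Quinn 4, Farid 0, Carla 11, Rosa 14.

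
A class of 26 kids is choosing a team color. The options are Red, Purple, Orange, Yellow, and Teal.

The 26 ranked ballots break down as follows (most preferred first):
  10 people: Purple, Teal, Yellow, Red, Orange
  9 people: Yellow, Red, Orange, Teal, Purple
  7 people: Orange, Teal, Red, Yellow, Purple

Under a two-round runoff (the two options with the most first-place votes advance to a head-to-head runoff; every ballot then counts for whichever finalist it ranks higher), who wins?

Round 1 first-place votes: Red 0, Purple 10, Orange 7, Yellow 9, Teal 0. Purple and Yellow advance.
Runoff: Purple is ranked above Yellow on 10 ballots, Yellow above Purple on 16.

Yellow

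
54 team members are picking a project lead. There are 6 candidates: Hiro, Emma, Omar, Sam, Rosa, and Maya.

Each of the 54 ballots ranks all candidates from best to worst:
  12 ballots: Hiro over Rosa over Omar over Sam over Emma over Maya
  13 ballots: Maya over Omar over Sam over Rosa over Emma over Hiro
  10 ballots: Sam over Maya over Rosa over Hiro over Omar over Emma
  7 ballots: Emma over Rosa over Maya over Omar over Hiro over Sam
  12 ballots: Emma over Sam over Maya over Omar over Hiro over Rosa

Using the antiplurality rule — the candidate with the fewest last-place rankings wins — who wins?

Last-place votes: Hiro 13, Emma 10, Omar 0, Sam 7, Rosa 12, Maya 12.

Omar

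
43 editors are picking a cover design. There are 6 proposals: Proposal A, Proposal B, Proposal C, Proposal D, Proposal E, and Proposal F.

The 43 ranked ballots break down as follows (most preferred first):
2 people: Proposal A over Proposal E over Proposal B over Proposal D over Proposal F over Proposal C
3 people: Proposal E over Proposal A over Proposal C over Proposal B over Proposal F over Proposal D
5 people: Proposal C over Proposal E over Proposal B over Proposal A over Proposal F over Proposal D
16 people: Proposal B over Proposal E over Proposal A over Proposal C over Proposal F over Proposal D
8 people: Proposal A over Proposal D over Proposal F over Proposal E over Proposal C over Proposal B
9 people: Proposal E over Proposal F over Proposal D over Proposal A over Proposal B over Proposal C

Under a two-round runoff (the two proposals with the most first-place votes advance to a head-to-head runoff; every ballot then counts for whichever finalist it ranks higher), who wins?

Proposal E

Round 1 first-place votes: Proposal A 10, Proposal B 16, Proposal C 5, Proposal D 0, Proposal E 12, Proposal F 0. Proposal B and Proposal E advance.
Runoff: Proposal B is ranked above Proposal E on 16 ballots, Proposal E above Proposal B on 27.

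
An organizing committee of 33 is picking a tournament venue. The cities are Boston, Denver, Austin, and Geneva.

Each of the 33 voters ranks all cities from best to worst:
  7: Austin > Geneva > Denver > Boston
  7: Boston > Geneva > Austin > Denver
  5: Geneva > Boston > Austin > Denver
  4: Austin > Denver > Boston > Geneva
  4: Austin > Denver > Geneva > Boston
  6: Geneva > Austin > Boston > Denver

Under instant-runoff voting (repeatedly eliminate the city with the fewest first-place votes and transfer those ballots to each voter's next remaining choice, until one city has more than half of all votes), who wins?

Round 1: Boston 7, Denver 0, Austin 15, Geneva 11. Denver eliminated.
Round 2: Boston 7, Austin 15, Geneva 11. Boston eliminated.
Round 3: Austin 15, Geneva 18. Geneva has a majority (≥17).

Geneva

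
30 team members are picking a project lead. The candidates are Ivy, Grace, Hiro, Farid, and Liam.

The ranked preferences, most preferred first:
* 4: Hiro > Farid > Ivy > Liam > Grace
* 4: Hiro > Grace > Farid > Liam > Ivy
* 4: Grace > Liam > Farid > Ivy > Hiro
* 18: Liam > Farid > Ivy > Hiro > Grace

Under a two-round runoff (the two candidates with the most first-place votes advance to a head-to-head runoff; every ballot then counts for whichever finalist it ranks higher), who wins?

Round 1 first-place votes: Ivy 0, Grace 4, Hiro 8, Farid 0, Liam 18. Liam and Hiro advance.
Runoff: Liam is ranked above Hiro on 22 ballots, Hiro above Liam on 8.

Liam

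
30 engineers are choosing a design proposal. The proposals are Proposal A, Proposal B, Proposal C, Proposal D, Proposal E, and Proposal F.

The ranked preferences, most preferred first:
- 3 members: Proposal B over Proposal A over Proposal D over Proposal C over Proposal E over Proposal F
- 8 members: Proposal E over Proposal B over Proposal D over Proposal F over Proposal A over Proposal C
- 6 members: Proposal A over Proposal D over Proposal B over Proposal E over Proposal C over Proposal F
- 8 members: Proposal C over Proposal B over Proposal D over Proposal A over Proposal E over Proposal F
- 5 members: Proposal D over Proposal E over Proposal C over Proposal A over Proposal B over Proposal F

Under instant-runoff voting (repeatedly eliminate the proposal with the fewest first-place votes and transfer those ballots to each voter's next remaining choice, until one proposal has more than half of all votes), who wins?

Proposal A

Round 1: Proposal A 6, Proposal B 3, Proposal C 8, Proposal D 5, Proposal E 8, Proposal F 0. Proposal F eliminated.
Round 2: Proposal A 6, Proposal B 3, Proposal C 8, Proposal D 5, Proposal E 8. Proposal B eliminated.
Round 3: Proposal A 9, Proposal C 8, Proposal D 5, Proposal E 8. Proposal D eliminated.
Round 4: Proposal A 9, Proposal C 8, Proposal E 13. Proposal C eliminated.
Round 5: Proposal A 17, Proposal E 13. Proposal A has a majority (≥16).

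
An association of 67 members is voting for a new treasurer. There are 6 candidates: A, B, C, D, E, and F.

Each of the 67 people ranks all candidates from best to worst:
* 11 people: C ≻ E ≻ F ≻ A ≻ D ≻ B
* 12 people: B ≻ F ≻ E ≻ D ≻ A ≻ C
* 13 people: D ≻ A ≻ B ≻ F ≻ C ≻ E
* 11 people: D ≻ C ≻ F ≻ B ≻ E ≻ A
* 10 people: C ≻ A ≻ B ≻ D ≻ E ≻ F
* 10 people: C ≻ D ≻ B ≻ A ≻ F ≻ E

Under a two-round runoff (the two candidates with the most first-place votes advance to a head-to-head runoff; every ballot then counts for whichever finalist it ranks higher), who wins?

Round 1 first-place votes: A 0, B 12, C 31, D 24, E 0, F 0. C and D advance.
Runoff: C is ranked above D on 31 ballots, D above C on 36.

D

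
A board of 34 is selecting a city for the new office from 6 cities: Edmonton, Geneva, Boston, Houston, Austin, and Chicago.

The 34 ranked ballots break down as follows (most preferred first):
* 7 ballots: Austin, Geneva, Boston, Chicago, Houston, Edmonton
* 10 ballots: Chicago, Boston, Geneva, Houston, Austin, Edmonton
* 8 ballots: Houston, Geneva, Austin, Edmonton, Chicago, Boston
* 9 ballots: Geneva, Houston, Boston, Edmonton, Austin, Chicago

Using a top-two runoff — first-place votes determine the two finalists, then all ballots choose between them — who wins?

Round 1 first-place votes: Edmonton 0, Geneva 9, Boston 0, Houston 8, Austin 7, Chicago 10. Chicago and Geneva advance.
Runoff: Chicago is ranked above Geneva on 10 ballots, Geneva above Chicago on 24.

Geneva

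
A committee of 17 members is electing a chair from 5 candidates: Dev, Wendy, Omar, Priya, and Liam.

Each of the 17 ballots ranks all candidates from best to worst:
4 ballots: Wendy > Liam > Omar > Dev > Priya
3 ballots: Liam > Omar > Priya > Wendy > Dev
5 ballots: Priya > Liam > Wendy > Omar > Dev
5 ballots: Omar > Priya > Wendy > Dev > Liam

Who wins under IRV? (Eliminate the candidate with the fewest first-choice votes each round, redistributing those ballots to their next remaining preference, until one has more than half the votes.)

Round 1: Dev 0, Wendy 4, Omar 5, Priya 5, Liam 3. Dev eliminated.
Round 2: Wendy 4, Omar 5, Priya 5, Liam 3. Liam eliminated.
Round 3: Wendy 4, Omar 8, Priya 5. Wendy eliminated.
Round 4: Omar 12, Priya 5. Omar has a majority (≥9).

Omar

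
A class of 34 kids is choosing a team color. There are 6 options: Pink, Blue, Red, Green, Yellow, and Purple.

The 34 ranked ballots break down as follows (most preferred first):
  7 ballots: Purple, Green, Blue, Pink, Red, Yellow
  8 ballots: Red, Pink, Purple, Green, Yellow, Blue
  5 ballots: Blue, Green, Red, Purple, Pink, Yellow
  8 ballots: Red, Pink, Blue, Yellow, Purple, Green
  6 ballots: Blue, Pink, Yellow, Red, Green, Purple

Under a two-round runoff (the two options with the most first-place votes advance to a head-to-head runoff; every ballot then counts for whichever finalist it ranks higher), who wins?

Round 1 first-place votes: Pink 0, Blue 11, Red 16, Green 0, Yellow 0, Purple 7. Red and Blue advance.
Runoff: Red is ranked above Blue on 16 ballots, Blue above Red on 18.

Blue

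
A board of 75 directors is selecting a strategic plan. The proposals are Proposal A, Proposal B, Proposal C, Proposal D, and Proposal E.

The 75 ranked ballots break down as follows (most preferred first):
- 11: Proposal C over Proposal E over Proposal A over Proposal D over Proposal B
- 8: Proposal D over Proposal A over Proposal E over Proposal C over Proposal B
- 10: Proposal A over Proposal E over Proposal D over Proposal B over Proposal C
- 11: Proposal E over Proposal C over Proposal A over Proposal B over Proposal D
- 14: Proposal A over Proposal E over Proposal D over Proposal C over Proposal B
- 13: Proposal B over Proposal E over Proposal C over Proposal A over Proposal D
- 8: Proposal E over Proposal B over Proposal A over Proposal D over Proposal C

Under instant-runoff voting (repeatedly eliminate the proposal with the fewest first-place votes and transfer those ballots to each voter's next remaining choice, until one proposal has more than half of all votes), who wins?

Proposal E

Round 1: Proposal A 24, Proposal B 13, Proposal C 11, Proposal D 8, Proposal E 19. Proposal D eliminated.
Round 2: Proposal A 32, Proposal B 13, Proposal C 11, Proposal E 19. Proposal C eliminated.
Round 3: Proposal A 32, Proposal B 13, Proposal E 30. Proposal B eliminated.
Round 4: Proposal A 32, Proposal E 43. Proposal E has a majority (≥38).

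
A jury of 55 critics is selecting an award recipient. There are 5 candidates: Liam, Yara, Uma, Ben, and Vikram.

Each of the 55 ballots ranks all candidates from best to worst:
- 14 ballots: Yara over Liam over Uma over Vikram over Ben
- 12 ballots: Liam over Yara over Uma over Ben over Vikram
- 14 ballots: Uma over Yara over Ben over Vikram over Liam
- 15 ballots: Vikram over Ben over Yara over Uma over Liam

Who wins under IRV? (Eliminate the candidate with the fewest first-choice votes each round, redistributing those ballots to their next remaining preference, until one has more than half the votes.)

Yara

Round 1: Liam 12, Yara 14, Uma 14, Ben 0, Vikram 15. Ben eliminated.
Round 2: Liam 12, Yara 14, Uma 14, Vikram 15. Liam eliminated.
Round 3: Yara 26, Uma 14, Vikram 15. Uma eliminated.
Round 4: Yara 40, Vikram 15. Yara has a majority (≥28).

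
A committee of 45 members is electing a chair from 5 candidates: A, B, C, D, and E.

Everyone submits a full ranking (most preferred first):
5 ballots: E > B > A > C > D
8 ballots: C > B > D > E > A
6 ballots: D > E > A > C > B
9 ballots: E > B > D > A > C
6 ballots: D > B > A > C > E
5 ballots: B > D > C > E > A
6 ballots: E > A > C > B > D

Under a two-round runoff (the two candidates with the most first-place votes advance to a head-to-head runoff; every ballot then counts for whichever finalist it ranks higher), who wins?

D

Round 1 first-place votes: A 0, B 5, C 8, D 12, E 20. E and D advance.
Runoff: E is ranked above D on 20 ballots, D above E on 25.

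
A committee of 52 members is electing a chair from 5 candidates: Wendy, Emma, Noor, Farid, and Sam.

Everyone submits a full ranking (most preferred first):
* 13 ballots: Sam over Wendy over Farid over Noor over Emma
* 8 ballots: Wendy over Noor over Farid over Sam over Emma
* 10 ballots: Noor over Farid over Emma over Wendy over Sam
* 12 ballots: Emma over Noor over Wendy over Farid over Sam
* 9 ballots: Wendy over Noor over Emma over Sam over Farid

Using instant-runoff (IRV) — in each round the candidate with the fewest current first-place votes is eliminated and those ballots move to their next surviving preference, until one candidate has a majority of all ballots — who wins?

Round 1: Wendy 17, Emma 12, Noor 10, Farid 0, Sam 13. Farid eliminated.
Round 2: Wendy 17, Emma 12, Noor 10, Sam 13. Noor eliminated.
Round 3: Wendy 17, Emma 22, Sam 13. Sam eliminated.
Round 4: Wendy 30, Emma 22. Wendy has a majority (≥27).

Wendy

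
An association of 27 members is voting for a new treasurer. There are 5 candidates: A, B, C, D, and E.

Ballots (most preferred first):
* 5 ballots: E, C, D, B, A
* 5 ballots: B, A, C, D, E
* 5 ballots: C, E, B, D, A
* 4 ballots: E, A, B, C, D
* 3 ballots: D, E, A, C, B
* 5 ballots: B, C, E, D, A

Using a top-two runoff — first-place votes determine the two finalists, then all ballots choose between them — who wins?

E

Round 1 first-place votes: A 0, B 10, C 5, D 3, E 9. B and E advance.
Runoff: B is ranked above E on 10 ballots, E above B on 17.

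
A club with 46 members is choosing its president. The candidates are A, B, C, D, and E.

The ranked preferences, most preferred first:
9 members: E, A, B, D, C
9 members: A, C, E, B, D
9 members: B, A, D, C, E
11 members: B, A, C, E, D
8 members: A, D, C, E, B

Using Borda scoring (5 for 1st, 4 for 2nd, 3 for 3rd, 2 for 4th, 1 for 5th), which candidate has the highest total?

A

A: 9×4 + 9×5 + 9×4 + 11×4 + 8×5 = 201
B: 9×3 + 9×2 + 9×5 + 11×5 + 8×1 = 153
C: 9×1 + 9×4 + 9×2 + 11×3 + 8×3 = 120
D: 9×2 + 9×1 + 9×3 + 11×1 + 8×4 = 97
E: 9×5 + 9×3 + 9×1 + 11×2 + 8×2 = 119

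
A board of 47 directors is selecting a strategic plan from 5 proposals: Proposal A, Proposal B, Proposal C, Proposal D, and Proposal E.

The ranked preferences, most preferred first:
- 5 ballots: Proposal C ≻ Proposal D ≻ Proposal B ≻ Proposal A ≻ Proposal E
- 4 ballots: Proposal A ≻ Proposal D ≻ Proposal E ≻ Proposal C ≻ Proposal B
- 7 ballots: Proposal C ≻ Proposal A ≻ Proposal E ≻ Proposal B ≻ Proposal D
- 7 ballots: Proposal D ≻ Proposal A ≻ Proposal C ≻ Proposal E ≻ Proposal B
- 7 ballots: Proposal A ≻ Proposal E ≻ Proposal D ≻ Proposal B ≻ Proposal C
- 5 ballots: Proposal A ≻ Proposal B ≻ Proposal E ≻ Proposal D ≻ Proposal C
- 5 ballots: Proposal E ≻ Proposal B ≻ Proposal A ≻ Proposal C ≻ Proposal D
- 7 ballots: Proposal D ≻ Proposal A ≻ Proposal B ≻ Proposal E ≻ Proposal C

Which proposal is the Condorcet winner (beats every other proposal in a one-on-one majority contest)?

Proposal A

Proposal A vs Proposal B: 37–10
Proposal A vs Proposal C: 35–12
Proposal A vs Proposal D: 28–19
Proposal A vs Proposal E: 42–5
Proposal A beats every other proposal.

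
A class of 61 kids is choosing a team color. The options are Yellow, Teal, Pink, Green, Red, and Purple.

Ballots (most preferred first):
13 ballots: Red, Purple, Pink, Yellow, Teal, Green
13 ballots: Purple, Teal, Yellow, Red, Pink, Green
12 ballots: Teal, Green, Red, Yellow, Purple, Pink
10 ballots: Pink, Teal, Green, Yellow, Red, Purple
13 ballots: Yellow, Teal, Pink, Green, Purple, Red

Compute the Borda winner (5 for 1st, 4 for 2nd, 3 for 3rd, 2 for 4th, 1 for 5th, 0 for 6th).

Teal

Yellow: 13×2 + 13×3 + 12×2 + 10×2 + 13×5 = 174
Teal: 13×1 + 13×4 + 12×5 + 10×4 + 13×4 = 217
Pink: 13×3 + 13×1 + 12×0 + 10×5 + 13×3 = 141
Green: 13×0 + 13×0 + 12×4 + 10×3 + 13×2 = 104
Red: 13×5 + 13×2 + 12×3 + 10×1 + 13×0 = 137
Purple: 13×4 + 13×5 + 12×1 + 10×0 + 13×1 = 142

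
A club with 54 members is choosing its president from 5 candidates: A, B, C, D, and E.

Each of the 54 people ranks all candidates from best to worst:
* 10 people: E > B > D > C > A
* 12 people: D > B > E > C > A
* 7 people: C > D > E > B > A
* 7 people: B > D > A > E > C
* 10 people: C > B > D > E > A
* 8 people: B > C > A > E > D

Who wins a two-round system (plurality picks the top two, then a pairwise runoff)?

B

Round 1 first-place votes: A 0, B 15, C 17, D 12, E 10. C and B advance.
Runoff: C is ranked above B on 17 ballots, B above C on 37.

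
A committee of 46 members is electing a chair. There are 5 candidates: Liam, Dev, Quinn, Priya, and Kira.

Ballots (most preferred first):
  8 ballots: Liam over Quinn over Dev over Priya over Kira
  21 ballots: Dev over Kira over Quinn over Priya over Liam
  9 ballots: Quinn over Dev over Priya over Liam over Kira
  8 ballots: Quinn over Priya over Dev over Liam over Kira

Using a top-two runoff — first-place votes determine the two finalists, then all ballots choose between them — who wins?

Round 1 first-place votes: Liam 8, Dev 21, Quinn 17, Priya 0, Kira 0. Dev and Quinn advance.
Runoff: Dev is ranked above Quinn on 21 ballots, Quinn above Dev on 25.

Quinn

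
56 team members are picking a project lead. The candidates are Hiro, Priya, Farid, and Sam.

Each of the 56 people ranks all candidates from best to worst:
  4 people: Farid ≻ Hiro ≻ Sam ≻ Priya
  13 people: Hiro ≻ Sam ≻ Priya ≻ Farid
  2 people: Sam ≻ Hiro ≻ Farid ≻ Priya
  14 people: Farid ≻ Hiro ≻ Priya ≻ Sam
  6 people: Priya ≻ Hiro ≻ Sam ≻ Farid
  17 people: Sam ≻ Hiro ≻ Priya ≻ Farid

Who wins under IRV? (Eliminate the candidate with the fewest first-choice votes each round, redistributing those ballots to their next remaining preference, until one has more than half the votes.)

Hiro

Round 1: Hiro 13, Priya 6, Farid 18, Sam 19. Priya eliminated.
Round 2: Hiro 19, Farid 18, Sam 19. Farid eliminated.
Round 3: Hiro 37, Sam 19. Hiro has a majority (≥29).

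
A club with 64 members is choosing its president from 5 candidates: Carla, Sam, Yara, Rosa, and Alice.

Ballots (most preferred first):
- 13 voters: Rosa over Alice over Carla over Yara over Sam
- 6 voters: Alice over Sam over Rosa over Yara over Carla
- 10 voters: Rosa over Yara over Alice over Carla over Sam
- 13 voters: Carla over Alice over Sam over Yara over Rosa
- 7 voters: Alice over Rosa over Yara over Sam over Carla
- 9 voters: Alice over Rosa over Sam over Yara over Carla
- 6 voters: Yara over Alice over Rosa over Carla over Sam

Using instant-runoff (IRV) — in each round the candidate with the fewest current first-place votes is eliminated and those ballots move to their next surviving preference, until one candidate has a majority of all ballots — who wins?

Round 1: Carla 13, Sam 0, Yara 6, Rosa 23, Alice 22. Sam eliminated.
Round 2: Carla 13, Yara 6, Rosa 23, Alice 22. Yara eliminated.
Round 3: Carla 13, Rosa 23, Alice 28. Carla eliminated.
Round 4: Rosa 23, Alice 41. Alice has a majority (≥33).

Alice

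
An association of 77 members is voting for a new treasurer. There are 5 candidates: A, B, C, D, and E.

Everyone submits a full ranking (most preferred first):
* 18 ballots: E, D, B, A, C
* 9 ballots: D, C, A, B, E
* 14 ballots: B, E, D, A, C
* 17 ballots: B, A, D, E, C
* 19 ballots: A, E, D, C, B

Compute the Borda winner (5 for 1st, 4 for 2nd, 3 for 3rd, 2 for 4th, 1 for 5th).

D

A: 18×2 + 9×3 + 14×2 + 17×4 + 19×5 = 254
B: 18×3 + 9×2 + 14×5 + 17×5 + 19×1 = 246
C: 18×1 + 9×4 + 14×1 + 17×1 + 19×2 = 123
D: 18×4 + 9×5 + 14×3 + 17×3 + 19×3 = 267
E: 18×5 + 9×1 + 14×4 + 17×2 + 19×4 = 265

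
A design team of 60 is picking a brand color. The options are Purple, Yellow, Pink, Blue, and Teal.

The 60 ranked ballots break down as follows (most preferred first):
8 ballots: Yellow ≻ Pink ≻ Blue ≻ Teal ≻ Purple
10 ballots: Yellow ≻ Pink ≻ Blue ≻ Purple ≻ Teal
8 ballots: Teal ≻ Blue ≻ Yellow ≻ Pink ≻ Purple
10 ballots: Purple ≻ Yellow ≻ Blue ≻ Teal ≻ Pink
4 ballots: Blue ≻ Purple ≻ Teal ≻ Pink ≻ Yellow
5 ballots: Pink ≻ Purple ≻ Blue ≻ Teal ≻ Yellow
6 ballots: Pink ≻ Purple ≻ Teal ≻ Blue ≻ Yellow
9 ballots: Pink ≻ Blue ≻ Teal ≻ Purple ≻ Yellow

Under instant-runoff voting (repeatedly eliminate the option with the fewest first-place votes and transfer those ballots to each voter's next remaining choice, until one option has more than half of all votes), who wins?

Round 1: Purple 10, Yellow 18, Pink 20, Blue 4, Teal 8. Blue eliminated.
Round 2: Purple 14, Yellow 18, Pink 20, Teal 8. Teal eliminated.
Round 3: Purple 14, Yellow 26, Pink 20. Purple eliminated.
Round 4: Yellow 36, Pink 24. Yellow has a majority (≥31).

Yellow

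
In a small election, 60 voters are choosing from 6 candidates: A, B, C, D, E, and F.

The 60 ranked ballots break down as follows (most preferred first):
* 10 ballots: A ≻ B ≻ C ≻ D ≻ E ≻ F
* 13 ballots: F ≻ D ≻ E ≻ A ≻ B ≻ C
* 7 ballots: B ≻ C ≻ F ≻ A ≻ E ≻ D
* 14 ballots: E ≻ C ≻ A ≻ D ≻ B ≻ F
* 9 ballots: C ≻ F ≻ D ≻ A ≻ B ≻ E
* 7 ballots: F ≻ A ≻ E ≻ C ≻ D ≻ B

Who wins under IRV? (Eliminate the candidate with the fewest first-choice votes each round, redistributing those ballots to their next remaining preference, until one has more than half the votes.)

C

Round 1: A 10, B 7, C 9, D 0, E 14, F 20. D eliminated.
Round 2: A 10, B 7, C 9, E 14, F 20. B eliminated.
Round 3: A 10, C 16, E 14, F 20. A eliminated.
Round 4: C 26, E 14, F 20. E eliminated.
Round 5: C 40, F 20. C has a majority (≥31).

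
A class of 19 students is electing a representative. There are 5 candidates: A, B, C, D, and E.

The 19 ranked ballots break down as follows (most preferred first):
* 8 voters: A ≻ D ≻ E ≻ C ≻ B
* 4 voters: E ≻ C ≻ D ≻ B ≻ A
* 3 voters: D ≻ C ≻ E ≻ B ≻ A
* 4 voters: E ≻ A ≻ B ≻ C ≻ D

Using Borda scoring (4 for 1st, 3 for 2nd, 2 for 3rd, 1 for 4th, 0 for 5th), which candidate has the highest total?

A: 8×4 + 4×0 + 3×0 + 4×3 = 44
B: 8×0 + 4×1 + 3×1 + 4×2 = 15
C: 8×1 + 4×3 + 3×3 + 4×1 = 33
D: 8×3 + 4×2 + 3×4 + 4×0 = 44
E: 8×2 + 4×4 + 3×2 + 4×4 = 54

E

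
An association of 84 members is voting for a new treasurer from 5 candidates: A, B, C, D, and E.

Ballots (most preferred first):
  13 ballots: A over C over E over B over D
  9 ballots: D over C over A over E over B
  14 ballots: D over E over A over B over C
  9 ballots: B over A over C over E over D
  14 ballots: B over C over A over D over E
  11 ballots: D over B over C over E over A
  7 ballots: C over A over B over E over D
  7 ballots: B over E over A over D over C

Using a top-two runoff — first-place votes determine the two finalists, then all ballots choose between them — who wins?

Round 1 first-place votes: A 13, B 30, C 7, D 34, E 0. D and B advance.
Runoff: D is ranked above B on 34 ballots, B above D on 50.

B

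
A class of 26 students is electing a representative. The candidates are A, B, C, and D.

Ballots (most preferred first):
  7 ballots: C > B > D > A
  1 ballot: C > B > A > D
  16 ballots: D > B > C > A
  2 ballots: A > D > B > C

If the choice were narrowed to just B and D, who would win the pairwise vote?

B is ranked above D on 8 ballots; D above B on 18.

D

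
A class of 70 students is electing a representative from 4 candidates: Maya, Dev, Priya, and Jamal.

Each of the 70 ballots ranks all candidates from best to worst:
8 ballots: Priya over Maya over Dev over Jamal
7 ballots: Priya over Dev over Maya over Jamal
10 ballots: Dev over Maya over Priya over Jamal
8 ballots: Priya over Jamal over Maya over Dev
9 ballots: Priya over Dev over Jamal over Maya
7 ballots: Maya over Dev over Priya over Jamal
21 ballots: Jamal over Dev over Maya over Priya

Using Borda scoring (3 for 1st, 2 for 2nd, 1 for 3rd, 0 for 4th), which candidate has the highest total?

Maya: 8×2 + 7×1 + 10×2 + 8×1 + 9×0 + 7×3 + 21×1 = 93
Dev: 8×1 + 7×2 + 10×3 + 8×0 + 9×2 + 7×2 + 21×2 = 126
Priya: 8×3 + 7×3 + 10×1 + 8×3 + 9×3 + 7×1 + 21×0 = 113
Jamal: 8×0 + 7×0 + 10×0 + 8×2 + 9×1 + 7×0 + 21×3 = 88

Dev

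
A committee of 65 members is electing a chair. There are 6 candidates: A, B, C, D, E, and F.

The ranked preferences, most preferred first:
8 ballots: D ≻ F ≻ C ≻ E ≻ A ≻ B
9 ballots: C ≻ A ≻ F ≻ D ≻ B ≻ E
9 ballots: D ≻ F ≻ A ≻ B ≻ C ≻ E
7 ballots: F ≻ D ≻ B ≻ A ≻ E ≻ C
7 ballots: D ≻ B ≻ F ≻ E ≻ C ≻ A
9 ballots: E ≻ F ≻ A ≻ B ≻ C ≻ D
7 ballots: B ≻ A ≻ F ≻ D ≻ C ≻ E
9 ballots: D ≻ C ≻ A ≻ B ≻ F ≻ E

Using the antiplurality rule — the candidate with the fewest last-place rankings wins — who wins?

F

Last-place votes: A 7, B 8, C 7, D 9, E 34, F 0.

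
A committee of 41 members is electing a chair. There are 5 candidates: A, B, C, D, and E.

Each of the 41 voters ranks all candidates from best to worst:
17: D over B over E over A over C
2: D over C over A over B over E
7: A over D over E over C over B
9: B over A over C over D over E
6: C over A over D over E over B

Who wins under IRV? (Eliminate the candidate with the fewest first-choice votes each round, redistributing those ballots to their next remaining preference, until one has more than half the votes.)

A

Round 1: A 7, B 9, C 6, D 19, E 0. E eliminated.
Round 2: A 7, B 9, C 6, D 19. C eliminated.
Round 3: A 13, B 9, D 19. B eliminated.
Round 4: A 22, D 19. A has a majority (≥21).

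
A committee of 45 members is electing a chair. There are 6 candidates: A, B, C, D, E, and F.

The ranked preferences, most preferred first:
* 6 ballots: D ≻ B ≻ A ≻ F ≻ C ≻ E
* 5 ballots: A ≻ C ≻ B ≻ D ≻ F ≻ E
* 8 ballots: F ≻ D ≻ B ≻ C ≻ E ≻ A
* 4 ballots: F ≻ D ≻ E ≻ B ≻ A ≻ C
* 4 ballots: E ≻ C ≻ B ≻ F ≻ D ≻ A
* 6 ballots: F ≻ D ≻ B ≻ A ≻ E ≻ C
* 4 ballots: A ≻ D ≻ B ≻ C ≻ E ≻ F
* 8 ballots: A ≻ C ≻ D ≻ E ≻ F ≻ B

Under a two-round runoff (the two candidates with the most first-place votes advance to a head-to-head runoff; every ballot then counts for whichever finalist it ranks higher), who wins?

Round 1 first-place votes: A 17, B 0, C 0, D 6, E 4, F 18. F and A advance.
Runoff: F is ranked above A on 22 ballots, A above F on 23.

A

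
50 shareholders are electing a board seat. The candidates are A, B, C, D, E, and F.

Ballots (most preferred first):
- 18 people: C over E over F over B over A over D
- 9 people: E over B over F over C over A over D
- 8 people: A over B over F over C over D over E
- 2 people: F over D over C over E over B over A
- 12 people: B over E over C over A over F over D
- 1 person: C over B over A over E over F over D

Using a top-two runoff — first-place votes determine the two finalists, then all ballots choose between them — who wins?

B

Round 1 first-place votes: A 8, B 12, C 19, D 0, E 9, F 2. C and B advance.
Runoff: C is ranked above B on 21 ballots, B above C on 29.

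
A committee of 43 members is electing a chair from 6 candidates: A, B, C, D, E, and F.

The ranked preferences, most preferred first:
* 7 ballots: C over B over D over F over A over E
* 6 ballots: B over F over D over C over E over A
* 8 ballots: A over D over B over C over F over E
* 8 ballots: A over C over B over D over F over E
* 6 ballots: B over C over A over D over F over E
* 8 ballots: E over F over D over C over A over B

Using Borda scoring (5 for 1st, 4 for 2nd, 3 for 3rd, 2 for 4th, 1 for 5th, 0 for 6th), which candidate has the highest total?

A: 7×1 + 6×0 + 8×5 + 8×5 + 6×3 + 8×1 = 113
B: 7×4 + 6×5 + 8×3 + 8×3 + 6×5 + 8×0 = 136
C: 7×5 + 6×2 + 8×2 + 8×4 + 6×4 + 8×2 = 135
D: 7×3 + 6×3 + 8×4 + 8×2 + 6×2 + 8×3 = 123
E: 7×0 + 6×1 + 8×0 + 8×0 + 6×0 + 8×5 = 46
F: 7×2 + 6×4 + 8×1 + 8×1 + 6×1 + 8×4 = 92

B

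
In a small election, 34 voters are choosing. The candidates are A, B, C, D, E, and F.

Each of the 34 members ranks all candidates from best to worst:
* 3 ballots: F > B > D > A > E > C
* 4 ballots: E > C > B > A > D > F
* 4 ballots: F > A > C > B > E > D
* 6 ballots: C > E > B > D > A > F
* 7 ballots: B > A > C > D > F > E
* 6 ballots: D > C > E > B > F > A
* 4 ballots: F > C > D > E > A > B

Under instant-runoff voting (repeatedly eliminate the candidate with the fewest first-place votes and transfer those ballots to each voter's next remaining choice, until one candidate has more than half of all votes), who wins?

Round 1: A 0, B 7, C 6, D 6, E 4, F 11. A eliminated.
Round 2: B 7, C 6, D 6, E 4, F 11. E eliminated.
Round 3: B 7, C 10, D 6, F 11. D eliminated.
Round 4: B 7, C 16, F 11. B eliminated.
Round 5: C 23, F 11. C has a majority (≥18).

C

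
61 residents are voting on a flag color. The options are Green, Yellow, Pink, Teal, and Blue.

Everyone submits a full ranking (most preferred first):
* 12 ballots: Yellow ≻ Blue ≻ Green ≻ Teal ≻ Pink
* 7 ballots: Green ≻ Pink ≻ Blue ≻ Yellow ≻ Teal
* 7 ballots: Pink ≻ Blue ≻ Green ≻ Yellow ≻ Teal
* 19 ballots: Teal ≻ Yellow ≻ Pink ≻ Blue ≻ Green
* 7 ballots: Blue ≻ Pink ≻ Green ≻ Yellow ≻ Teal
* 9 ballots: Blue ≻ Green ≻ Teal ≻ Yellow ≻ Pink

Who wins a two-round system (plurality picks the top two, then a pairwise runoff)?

Round 1 first-place votes: Green 7, Yellow 12, Pink 7, Teal 19, Blue 16. Teal and Blue advance.
Runoff: Teal is ranked above Blue on 19 ballots, Blue above Teal on 42.

Blue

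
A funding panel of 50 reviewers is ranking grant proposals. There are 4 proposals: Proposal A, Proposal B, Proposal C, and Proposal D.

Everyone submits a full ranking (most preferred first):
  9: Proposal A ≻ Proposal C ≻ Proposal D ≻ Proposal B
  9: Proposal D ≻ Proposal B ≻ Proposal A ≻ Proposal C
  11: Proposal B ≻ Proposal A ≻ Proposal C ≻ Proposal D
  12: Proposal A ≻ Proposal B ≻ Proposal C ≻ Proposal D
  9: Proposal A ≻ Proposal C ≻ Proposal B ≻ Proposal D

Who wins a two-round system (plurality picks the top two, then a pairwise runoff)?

Proposal A

Round 1 first-place votes: Proposal A 30, Proposal B 11, Proposal C 0, Proposal D 9. Proposal A and Proposal B advance.
Runoff: Proposal A is ranked above Proposal B on 30 ballots, Proposal B above Proposal A on 20.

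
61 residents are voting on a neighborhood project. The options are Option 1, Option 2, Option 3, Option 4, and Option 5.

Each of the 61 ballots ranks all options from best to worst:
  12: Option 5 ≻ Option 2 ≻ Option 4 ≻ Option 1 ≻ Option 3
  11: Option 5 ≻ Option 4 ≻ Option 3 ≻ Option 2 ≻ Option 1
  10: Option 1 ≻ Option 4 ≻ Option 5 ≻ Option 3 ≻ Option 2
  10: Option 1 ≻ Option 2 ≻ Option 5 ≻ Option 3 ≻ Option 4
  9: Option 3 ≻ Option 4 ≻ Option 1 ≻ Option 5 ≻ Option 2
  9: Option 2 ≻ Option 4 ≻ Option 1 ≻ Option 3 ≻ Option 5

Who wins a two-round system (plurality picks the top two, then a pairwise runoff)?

Option 1

Round 1 first-place votes: Option 1 20, Option 2 9, Option 3 9, Option 4 0, Option 5 23. Option 5 and Option 1 advance.
Runoff: Option 5 is ranked above Option 1 on 23 ballots, Option 1 above Option 5 on 38.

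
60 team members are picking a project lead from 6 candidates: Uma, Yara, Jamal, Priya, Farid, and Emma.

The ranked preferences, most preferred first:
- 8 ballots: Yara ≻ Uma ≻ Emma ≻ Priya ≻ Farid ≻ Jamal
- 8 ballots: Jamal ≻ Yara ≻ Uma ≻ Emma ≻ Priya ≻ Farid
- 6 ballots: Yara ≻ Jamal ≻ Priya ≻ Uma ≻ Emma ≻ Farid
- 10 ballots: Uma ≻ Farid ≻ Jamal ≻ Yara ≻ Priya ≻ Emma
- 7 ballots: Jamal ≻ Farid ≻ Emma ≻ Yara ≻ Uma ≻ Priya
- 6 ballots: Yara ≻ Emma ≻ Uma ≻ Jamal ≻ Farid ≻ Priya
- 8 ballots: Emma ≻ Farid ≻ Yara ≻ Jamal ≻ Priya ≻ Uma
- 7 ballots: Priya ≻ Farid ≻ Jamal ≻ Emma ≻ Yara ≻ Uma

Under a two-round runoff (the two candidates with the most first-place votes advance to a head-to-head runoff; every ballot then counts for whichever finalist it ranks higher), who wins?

Jamal

Round 1 first-place votes: Uma 10, Yara 20, Jamal 15, Priya 7, Farid 0, Emma 8. Yara and Jamal advance.
Runoff: Yara is ranked above Jamal on 28 ballots, Jamal above Yara on 32.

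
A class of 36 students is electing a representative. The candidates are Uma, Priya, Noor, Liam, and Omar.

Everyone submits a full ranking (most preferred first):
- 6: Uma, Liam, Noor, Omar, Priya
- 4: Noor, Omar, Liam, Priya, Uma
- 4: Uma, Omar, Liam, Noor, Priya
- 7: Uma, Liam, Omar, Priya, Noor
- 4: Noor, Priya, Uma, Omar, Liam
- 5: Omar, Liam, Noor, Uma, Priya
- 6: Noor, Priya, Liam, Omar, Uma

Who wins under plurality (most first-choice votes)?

Uma

First-place votes: Uma 17, Priya 0, Noor 14, Liam 0, Omar 5.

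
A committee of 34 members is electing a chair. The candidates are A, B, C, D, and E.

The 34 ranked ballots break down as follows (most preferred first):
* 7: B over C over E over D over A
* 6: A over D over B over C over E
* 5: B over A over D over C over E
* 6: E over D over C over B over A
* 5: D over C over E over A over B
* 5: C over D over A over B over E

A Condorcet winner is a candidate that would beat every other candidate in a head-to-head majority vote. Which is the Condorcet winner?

D

D vs A: 23–11
D vs B: 22–12
D vs C: 22–12
D vs E: 21–13
D beats every other candidate.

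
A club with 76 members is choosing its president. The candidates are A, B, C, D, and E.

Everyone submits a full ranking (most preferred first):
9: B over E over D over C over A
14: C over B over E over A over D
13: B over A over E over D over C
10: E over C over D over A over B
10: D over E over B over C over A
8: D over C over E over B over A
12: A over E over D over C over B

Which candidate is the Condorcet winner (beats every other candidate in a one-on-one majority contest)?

E vs A: 51–25
E vs B: 40–36
E vs C: 54–22
E vs D: 58–18
E beats every other candidate.

E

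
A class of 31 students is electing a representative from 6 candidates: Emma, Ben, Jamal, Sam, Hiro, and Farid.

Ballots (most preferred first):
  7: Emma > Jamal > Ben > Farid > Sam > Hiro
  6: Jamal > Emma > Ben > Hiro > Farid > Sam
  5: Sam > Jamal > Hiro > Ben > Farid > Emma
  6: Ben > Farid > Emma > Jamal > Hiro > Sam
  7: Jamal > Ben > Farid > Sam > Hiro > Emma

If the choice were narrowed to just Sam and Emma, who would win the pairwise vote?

Sam is ranked above Emma on 12 ballots; Emma above Sam on 19.

Emma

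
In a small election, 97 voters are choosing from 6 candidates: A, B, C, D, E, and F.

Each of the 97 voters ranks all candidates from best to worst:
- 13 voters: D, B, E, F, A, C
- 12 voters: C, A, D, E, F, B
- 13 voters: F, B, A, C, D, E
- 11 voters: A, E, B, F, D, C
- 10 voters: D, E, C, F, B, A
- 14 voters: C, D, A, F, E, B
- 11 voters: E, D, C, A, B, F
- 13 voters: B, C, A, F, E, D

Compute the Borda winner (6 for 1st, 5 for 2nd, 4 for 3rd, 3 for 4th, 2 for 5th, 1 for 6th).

A: 13×2 + 12×5 + 13×4 + 11×6 + 10×1 + 14×4 + 11×3 + 13×4 = 355
B: 13×5 + 12×1 + 13×5 + 11×4 + 10×2 + 14×1 + 11×2 + 13×6 = 320
C: 13×1 + 12×6 + 13×3 + 11×1 + 10×4 + 14×6 + 11×4 + 13×5 = 368
D: 13×6 + 12×4 + 13×2 + 11×2 + 10×6 + 14×5 + 11×5 + 13×1 = 372
E: 13×4 + 12×3 + 13×1 + 11×5 + 10×5 + 14×2 + 11×6 + 13×2 = 326
F: 13×3 + 12×2 + 13×6 + 11×3 + 10×3 + 14×3 + 11×1 + 13×3 = 296

D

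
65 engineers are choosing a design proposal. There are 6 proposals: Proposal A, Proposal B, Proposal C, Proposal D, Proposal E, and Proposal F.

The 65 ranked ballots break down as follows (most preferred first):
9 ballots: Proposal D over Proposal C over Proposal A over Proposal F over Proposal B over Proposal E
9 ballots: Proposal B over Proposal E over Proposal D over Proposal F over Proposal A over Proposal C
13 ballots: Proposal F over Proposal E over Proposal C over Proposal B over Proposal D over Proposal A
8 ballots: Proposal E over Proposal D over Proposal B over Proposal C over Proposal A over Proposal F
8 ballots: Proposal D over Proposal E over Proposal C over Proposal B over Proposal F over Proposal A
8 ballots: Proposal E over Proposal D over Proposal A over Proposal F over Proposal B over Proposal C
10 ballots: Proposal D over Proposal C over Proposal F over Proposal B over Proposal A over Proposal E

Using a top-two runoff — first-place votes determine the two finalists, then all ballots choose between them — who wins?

Proposal E

Round 1 first-place votes: Proposal A 0, Proposal B 9, Proposal C 0, Proposal D 27, Proposal E 16, Proposal F 13. Proposal D and Proposal E advance.
Runoff: Proposal D is ranked above Proposal E on 27 ballots, Proposal E above Proposal D on 38.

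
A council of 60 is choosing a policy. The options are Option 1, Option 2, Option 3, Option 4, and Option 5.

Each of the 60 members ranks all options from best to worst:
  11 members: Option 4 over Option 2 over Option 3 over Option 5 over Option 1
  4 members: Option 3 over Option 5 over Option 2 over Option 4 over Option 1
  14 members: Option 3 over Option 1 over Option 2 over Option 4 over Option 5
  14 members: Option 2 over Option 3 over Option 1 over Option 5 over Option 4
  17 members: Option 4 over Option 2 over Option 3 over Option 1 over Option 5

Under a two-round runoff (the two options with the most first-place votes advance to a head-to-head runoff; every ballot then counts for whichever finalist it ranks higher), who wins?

Round 1 first-place votes: Option 1 0, Option 2 14, Option 3 18, Option 4 28, Option 5 0. Option 4 and Option 3 advance.
Runoff: Option 4 is ranked above Option 3 on 28 ballots, Option 3 above Option 4 on 32.

Option 3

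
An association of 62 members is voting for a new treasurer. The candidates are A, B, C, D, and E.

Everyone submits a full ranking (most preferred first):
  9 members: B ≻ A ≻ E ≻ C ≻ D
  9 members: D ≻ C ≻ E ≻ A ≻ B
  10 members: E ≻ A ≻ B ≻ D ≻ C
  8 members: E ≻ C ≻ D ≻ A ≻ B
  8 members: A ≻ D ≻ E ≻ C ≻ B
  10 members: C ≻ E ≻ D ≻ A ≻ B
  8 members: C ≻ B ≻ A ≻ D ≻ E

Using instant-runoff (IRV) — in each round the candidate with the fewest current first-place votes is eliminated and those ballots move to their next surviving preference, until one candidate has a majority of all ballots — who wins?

E

Round 1: A 8, B 9, C 18, D 9, E 18. A eliminated.
Round 2: B 9, C 18, D 17, E 18. B eliminated.
Round 3: C 18, D 17, E 27. D eliminated.
Round 4: C 27, E 35. E has a majority (≥32).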